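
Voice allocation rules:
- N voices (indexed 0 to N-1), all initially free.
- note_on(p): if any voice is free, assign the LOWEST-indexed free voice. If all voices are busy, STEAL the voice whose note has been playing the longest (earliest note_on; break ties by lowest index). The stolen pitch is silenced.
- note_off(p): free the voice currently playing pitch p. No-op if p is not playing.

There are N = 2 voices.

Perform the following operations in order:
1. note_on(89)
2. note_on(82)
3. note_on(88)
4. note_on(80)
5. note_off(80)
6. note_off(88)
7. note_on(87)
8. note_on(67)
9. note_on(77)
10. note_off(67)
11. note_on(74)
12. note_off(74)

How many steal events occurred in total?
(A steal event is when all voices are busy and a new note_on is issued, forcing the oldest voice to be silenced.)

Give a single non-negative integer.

Op 1: note_on(89): voice 0 is free -> assigned | voices=[89 -]
Op 2: note_on(82): voice 1 is free -> assigned | voices=[89 82]
Op 3: note_on(88): all voices busy, STEAL voice 0 (pitch 89, oldest) -> assign | voices=[88 82]
Op 4: note_on(80): all voices busy, STEAL voice 1 (pitch 82, oldest) -> assign | voices=[88 80]
Op 5: note_off(80): free voice 1 | voices=[88 -]
Op 6: note_off(88): free voice 0 | voices=[- -]
Op 7: note_on(87): voice 0 is free -> assigned | voices=[87 -]
Op 8: note_on(67): voice 1 is free -> assigned | voices=[87 67]
Op 9: note_on(77): all voices busy, STEAL voice 0 (pitch 87, oldest) -> assign | voices=[77 67]
Op 10: note_off(67): free voice 1 | voices=[77 -]
Op 11: note_on(74): voice 1 is free -> assigned | voices=[77 74]
Op 12: note_off(74): free voice 1 | voices=[77 -]

Answer: 3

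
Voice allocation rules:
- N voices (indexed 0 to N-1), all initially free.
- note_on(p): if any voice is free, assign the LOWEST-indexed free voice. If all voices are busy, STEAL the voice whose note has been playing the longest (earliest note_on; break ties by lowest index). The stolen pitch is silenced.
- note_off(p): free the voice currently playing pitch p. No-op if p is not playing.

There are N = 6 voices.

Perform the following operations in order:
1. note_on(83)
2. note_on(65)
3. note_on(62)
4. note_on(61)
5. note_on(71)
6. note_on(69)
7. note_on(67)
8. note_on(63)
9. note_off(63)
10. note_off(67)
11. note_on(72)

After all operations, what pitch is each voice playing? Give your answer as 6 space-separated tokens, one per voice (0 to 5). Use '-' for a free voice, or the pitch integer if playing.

Op 1: note_on(83): voice 0 is free -> assigned | voices=[83 - - - - -]
Op 2: note_on(65): voice 1 is free -> assigned | voices=[83 65 - - - -]
Op 3: note_on(62): voice 2 is free -> assigned | voices=[83 65 62 - - -]
Op 4: note_on(61): voice 3 is free -> assigned | voices=[83 65 62 61 - -]
Op 5: note_on(71): voice 4 is free -> assigned | voices=[83 65 62 61 71 -]
Op 6: note_on(69): voice 5 is free -> assigned | voices=[83 65 62 61 71 69]
Op 7: note_on(67): all voices busy, STEAL voice 0 (pitch 83, oldest) -> assign | voices=[67 65 62 61 71 69]
Op 8: note_on(63): all voices busy, STEAL voice 1 (pitch 65, oldest) -> assign | voices=[67 63 62 61 71 69]
Op 9: note_off(63): free voice 1 | voices=[67 - 62 61 71 69]
Op 10: note_off(67): free voice 0 | voices=[- - 62 61 71 69]
Op 11: note_on(72): voice 0 is free -> assigned | voices=[72 - 62 61 71 69]

Answer: 72 - 62 61 71 69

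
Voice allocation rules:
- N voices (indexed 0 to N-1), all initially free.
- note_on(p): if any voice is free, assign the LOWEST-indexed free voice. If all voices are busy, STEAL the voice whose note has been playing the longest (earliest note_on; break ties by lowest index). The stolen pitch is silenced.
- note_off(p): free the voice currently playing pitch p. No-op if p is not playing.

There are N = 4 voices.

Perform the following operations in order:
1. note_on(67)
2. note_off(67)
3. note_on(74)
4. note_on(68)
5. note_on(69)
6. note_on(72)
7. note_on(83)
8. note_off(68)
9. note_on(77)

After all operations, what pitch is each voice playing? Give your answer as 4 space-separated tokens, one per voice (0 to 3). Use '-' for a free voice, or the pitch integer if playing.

Answer: 83 77 69 72

Derivation:
Op 1: note_on(67): voice 0 is free -> assigned | voices=[67 - - -]
Op 2: note_off(67): free voice 0 | voices=[- - - -]
Op 3: note_on(74): voice 0 is free -> assigned | voices=[74 - - -]
Op 4: note_on(68): voice 1 is free -> assigned | voices=[74 68 - -]
Op 5: note_on(69): voice 2 is free -> assigned | voices=[74 68 69 -]
Op 6: note_on(72): voice 3 is free -> assigned | voices=[74 68 69 72]
Op 7: note_on(83): all voices busy, STEAL voice 0 (pitch 74, oldest) -> assign | voices=[83 68 69 72]
Op 8: note_off(68): free voice 1 | voices=[83 - 69 72]
Op 9: note_on(77): voice 1 is free -> assigned | voices=[83 77 69 72]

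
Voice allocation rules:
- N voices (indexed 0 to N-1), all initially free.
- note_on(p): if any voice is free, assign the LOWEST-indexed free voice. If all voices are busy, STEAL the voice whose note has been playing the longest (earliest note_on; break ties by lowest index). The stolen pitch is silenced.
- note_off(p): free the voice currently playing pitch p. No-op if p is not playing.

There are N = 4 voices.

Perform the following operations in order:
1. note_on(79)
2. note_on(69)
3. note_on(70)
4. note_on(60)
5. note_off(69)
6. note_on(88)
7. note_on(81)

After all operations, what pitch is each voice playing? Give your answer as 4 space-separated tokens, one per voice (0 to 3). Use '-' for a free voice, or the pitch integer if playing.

Op 1: note_on(79): voice 0 is free -> assigned | voices=[79 - - -]
Op 2: note_on(69): voice 1 is free -> assigned | voices=[79 69 - -]
Op 3: note_on(70): voice 2 is free -> assigned | voices=[79 69 70 -]
Op 4: note_on(60): voice 3 is free -> assigned | voices=[79 69 70 60]
Op 5: note_off(69): free voice 1 | voices=[79 - 70 60]
Op 6: note_on(88): voice 1 is free -> assigned | voices=[79 88 70 60]
Op 7: note_on(81): all voices busy, STEAL voice 0 (pitch 79, oldest) -> assign | voices=[81 88 70 60]

Answer: 81 88 70 60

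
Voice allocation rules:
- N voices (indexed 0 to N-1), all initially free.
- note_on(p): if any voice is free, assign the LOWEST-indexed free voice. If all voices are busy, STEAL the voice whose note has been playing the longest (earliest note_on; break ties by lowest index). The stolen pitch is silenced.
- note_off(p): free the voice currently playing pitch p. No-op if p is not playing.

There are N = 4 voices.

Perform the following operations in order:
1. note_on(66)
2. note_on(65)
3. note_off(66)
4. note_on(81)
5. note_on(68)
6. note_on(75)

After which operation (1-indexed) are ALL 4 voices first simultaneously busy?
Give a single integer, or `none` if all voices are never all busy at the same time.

Answer: 6

Derivation:
Op 1: note_on(66): voice 0 is free -> assigned | voices=[66 - - -]
Op 2: note_on(65): voice 1 is free -> assigned | voices=[66 65 - -]
Op 3: note_off(66): free voice 0 | voices=[- 65 - -]
Op 4: note_on(81): voice 0 is free -> assigned | voices=[81 65 - -]
Op 5: note_on(68): voice 2 is free -> assigned | voices=[81 65 68 -]
Op 6: note_on(75): voice 3 is free -> assigned | voices=[81 65 68 75]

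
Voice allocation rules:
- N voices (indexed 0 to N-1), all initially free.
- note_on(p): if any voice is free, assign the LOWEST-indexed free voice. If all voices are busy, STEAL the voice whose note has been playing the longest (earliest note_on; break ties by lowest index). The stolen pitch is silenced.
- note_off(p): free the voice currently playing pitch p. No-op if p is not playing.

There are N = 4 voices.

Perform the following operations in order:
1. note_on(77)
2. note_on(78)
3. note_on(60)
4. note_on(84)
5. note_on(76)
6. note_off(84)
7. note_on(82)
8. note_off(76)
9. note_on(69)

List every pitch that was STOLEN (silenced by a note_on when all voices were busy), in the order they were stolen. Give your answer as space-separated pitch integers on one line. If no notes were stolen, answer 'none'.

Answer: 77

Derivation:
Op 1: note_on(77): voice 0 is free -> assigned | voices=[77 - - -]
Op 2: note_on(78): voice 1 is free -> assigned | voices=[77 78 - -]
Op 3: note_on(60): voice 2 is free -> assigned | voices=[77 78 60 -]
Op 4: note_on(84): voice 3 is free -> assigned | voices=[77 78 60 84]
Op 5: note_on(76): all voices busy, STEAL voice 0 (pitch 77, oldest) -> assign | voices=[76 78 60 84]
Op 6: note_off(84): free voice 3 | voices=[76 78 60 -]
Op 7: note_on(82): voice 3 is free -> assigned | voices=[76 78 60 82]
Op 8: note_off(76): free voice 0 | voices=[- 78 60 82]
Op 9: note_on(69): voice 0 is free -> assigned | voices=[69 78 60 82]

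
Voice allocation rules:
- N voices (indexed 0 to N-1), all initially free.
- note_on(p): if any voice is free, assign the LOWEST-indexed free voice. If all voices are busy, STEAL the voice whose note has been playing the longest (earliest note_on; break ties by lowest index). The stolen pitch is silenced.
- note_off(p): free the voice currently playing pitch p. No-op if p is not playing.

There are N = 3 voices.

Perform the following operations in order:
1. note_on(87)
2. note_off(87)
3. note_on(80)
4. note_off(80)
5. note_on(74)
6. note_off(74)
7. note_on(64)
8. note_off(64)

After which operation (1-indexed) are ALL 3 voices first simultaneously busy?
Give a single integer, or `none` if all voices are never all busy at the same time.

Answer: none

Derivation:
Op 1: note_on(87): voice 0 is free -> assigned | voices=[87 - -]
Op 2: note_off(87): free voice 0 | voices=[- - -]
Op 3: note_on(80): voice 0 is free -> assigned | voices=[80 - -]
Op 4: note_off(80): free voice 0 | voices=[- - -]
Op 5: note_on(74): voice 0 is free -> assigned | voices=[74 - -]
Op 6: note_off(74): free voice 0 | voices=[- - -]
Op 7: note_on(64): voice 0 is free -> assigned | voices=[64 - -]
Op 8: note_off(64): free voice 0 | voices=[- - -]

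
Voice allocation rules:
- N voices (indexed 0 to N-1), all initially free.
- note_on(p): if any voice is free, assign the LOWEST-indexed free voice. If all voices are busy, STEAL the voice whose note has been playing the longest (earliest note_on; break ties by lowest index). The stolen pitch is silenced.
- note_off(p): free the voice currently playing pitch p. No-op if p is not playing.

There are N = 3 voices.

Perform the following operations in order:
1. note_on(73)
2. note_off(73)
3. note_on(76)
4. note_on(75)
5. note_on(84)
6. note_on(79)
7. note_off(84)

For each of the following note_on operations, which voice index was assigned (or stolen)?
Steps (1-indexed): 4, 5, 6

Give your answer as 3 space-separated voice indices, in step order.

Answer: 1 2 0

Derivation:
Op 1: note_on(73): voice 0 is free -> assigned | voices=[73 - -]
Op 2: note_off(73): free voice 0 | voices=[- - -]
Op 3: note_on(76): voice 0 is free -> assigned | voices=[76 - -]
Op 4: note_on(75): voice 1 is free -> assigned | voices=[76 75 -]
Op 5: note_on(84): voice 2 is free -> assigned | voices=[76 75 84]
Op 6: note_on(79): all voices busy, STEAL voice 0 (pitch 76, oldest) -> assign | voices=[79 75 84]
Op 7: note_off(84): free voice 2 | voices=[79 75 -]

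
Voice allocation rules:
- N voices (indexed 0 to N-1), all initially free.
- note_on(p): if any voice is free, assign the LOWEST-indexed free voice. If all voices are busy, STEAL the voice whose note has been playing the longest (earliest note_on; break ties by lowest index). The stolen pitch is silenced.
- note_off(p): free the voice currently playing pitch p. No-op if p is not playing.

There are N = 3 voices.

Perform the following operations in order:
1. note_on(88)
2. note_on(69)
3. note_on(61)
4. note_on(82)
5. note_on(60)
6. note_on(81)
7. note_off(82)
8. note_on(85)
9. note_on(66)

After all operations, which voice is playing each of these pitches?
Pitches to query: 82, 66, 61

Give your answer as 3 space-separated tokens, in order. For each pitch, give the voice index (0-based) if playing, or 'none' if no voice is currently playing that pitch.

Answer: none 1 none

Derivation:
Op 1: note_on(88): voice 0 is free -> assigned | voices=[88 - -]
Op 2: note_on(69): voice 1 is free -> assigned | voices=[88 69 -]
Op 3: note_on(61): voice 2 is free -> assigned | voices=[88 69 61]
Op 4: note_on(82): all voices busy, STEAL voice 0 (pitch 88, oldest) -> assign | voices=[82 69 61]
Op 5: note_on(60): all voices busy, STEAL voice 1 (pitch 69, oldest) -> assign | voices=[82 60 61]
Op 6: note_on(81): all voices busy, STEAL voice 2 (pitch 61, oldest) -> assign | voices=[82 60 81]
Op 7: note_off(82): free voice 0 | voices=[- 60 81]
Op 8: note_on(85): voice 0 is free -> assigned | voices=[85 60 81]
Op 9: note_on(66): all voices busy, STEAL voice 1 (pitch 60, oldest) -> assign | voices=[85 66 81]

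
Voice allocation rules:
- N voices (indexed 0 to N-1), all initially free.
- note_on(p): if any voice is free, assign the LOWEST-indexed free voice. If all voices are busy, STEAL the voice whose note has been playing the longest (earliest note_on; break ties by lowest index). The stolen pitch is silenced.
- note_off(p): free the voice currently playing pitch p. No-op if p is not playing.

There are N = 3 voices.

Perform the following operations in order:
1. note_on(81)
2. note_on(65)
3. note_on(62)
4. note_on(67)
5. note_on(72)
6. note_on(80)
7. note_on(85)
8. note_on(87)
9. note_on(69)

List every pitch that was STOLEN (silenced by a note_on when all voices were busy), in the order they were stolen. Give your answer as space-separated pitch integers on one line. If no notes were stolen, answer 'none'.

Op 1: note_on(81): voice 0 is free -> assigned | voices=[81 - -]
Op 2: note_on(65): voice 1 is free -> assigned | voices=[81 65 -]
Op 3: note_on(62): voice 2 is free -> assigned | voices=[81 65 62]
Op 4: note_on(67): all voices busy, STEAL voice 0 (pitch 81, oldest) -> assign | voices=[67 65 62]
Op 5: note_on(72): all voices busy, STEAL voice 1 (pitch 65, oldest) -> assign | voices=[67 72 62]
Op 6: note_on(80): all voices busy, STEAL voice 2 (pitch 62, oldest) -> assign | voices=[67 72 80]
Op 7: note_on(85): all voices busy, STEAL voice 0 (pitch 67, oldest) -> assign | voices=[85 72 80]
Op 8: note_on(87): all voices busy, STEAL voice 1 (pitch 72, oldest) -> assign | voices=[85 87 80]
Op 9: note_on(69): all voices busy, STEAL voice 2 (pitch 80, oldest) -> assign | voices=[85 87 69]

Answer: 81 65 62 67 72 80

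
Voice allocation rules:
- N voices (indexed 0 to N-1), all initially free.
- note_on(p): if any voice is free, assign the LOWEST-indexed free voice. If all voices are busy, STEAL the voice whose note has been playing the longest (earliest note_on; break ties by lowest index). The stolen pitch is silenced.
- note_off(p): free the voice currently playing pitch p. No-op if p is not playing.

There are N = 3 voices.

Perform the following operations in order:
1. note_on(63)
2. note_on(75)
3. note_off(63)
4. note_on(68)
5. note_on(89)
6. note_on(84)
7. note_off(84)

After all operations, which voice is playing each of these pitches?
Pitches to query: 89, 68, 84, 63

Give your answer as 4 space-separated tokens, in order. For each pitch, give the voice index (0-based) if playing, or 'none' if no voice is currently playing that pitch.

Op 1: note_on(63): voice 0 is free -> assigned | voices=[63 - -]
Op 2: note_on(75): voice 1 is free -> assigned | voices=[63 75 -]
Op 3: note_off(63): free voice 0 | voices=[- 75 -]
Op 4: note_on(68): voice 0 is free -> assigned | voices=[68 75 -]
Op 5: note_on(89): voice 2 is free -> assigned | voices=[68 75 89]
Op 6: note_on(84): all voices busy, STEAL voice 1 (pitch 75, oldest) -> assign | voices=[68 84 89]
Op 7: note_off(84): free voice 1 | voices=[68 - 89]

Answer: 2 0 none none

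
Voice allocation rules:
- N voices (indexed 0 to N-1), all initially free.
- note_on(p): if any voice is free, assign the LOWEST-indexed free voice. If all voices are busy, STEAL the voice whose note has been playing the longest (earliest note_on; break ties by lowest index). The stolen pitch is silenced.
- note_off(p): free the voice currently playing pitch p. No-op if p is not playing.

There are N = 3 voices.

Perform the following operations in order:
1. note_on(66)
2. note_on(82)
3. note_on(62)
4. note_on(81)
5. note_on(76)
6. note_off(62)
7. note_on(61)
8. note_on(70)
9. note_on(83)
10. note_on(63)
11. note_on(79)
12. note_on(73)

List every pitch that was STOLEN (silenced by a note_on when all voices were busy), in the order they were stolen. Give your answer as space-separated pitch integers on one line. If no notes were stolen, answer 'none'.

Answer: 66 82 81 76 61 70 83

Derivation:
Op 1: note_on(66): voice 0 is free -> assigned | voices=[66 - -]
Op 2: note_on(82): voice 1 is free -> assigned | voices=[66 82 -]
Op 3: note_on(62): voice 2 is free -> assigned | voices=[66 82 62]
Op 4: note_on(81): all voices busy, STEAL voice 0 (pitch 66, oldest) -> assign | voices=[81 82 62]
Op 5: note_on(76): all voices busy, STEAL voice 1 (pitch 82, oldest) -> assign | voices=[81 76 62]
Op 6: note_off(62): free voice 2 | voices=[81 76 -]
Op 7: note_on(61): voice 2 is free -> assigned | voices=[81 76 61]
Op 8: note_on(70): all voices busy, STEAL voice 0 (pitch 81, oldest) -> assign | voices=[70 76 61]
Op 9: note_on(83): all voices busy, STEAL voice 1 (pitch 76, oldest) -> assign | voices=[70 83 61]
Op 10: note_on(63): all voices busy, STEAL voice 2 (pitch 61, oldest) -> assign | voices=[70 83 63]
Op 11: note_on(79): all voices busy, STEAL voice 0 (pitch 70, oldest) -> assign | voices=[79 83 63]
Op 12: note_on(73): all voices busy, STEAL voice 1 (pitch 83, oldest) -> assign | voices=[79 73 63]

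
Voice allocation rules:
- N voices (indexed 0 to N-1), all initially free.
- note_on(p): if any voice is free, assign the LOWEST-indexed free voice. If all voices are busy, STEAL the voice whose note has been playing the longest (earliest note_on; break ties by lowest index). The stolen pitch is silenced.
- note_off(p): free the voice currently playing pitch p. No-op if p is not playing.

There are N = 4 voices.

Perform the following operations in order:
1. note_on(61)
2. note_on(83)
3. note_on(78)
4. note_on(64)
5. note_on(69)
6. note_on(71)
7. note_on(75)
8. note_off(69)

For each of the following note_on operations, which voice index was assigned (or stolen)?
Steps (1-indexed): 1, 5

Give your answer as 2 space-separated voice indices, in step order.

Op 1: note_on(61): voice 0 is free -> assigned | voices=[61 - - -]
Op 2: note_on(83): voice 1 is free -> assigned | voices=[61 83 - -]
Op 3: note_on(78): voice 2 is free -> assigned | voices=[61 83 78 -]
Op 4: note_on(64): voice 3 is free -> assigned | voices=[61 83 78 64]
Op 5: note_on(69): all voices busy, STEAL voice 0 (pitch 61, oldest) -> assign | voices=[69 83 78 64]
Op 6: note_on(71): all voices busy, STEAL voice 1 (pitch 83, oldest) -> assign | voices=[69 71 78 64]
Op 7: note_on(75): all voices busy, STEAL voice 2 (pitch 78, oldest) -> assign | voices=[69 71 75 64]
Op 8: note_off(69): free voice 0 | voices=[- 71 75 64]

Answer: 0 0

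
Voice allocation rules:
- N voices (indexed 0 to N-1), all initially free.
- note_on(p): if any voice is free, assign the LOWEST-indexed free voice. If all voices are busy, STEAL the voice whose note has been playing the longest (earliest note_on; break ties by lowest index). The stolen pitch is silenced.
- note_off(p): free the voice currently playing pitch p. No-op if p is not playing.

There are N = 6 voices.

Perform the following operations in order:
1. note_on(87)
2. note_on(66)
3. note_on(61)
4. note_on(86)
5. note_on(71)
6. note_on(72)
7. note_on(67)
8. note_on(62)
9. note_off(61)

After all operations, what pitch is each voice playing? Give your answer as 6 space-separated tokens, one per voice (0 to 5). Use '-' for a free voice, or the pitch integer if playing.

Answer: 67 62 - 86 71 72

Derivation:
Op 1: note_on(87): voice 0 is free -> assigned | voices=[87 - - - - -]
Op 2: note_on(66): voice 1 is free -> assigned | voices=[87 66 - - - -]
Op 3: note_on(61): voice 2 is free -> assigned | voices=[87 66 61 - - -]
Op 4: note_on(86): voice 3 is free -> assigned | voices=[87 66 61 86 - -]
Op 5: note_on(71): voice 4 is free -> assigned | voices=[87 66 61 86 71 -]
Op 6: note_on(72): voice 5 is free -> assigned | voices=[87 66 61 86 71 72]
Op 7: note_on(67): all voices busy, STEAL voice 0 (pitch 87, oldest) -> assign | voices=[67 66 61 86 71 72]
Op 8: note_on(62): all voices busy, STEAL voice 1 (pitch 66, oldest) -> assign | voices=[67 62 61 86 71 72]
Op 9: note_off(61): free voice 2 | voices=[67 62 - 86 71 72]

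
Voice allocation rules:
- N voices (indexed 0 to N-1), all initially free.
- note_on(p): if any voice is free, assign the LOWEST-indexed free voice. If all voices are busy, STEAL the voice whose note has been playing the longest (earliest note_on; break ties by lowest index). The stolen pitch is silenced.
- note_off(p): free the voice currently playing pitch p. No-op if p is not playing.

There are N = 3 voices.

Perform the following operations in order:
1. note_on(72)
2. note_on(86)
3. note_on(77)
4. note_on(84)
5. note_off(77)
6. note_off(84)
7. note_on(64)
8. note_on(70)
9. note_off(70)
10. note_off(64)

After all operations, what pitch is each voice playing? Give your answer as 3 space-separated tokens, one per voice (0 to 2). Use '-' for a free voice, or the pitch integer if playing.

Op 1: note_on(72): voice 0 is free -> assigned | voices=[72 - -]
Op 2: note_on(86): voice 1 is free -> assigned | voices=[72 86 -]
Op 3: note_on(77): voice 2 is free -> assigned | voices=[72 86 77]
Op 4: note_on(84): all voices busy, STEAL voice 0 (pitch 72, oldest) -> assign | voices=[84 86 77]
Op 5: note_off(77): free voice 2 | voices=[84 86 -]
Op 6: note_off(84): free voice 0 | voices=[- 86 -]
Op 7: note_on(64): voice 0 is free -> assigned | voices=[64 86 -]
Op 8: note_on(70): voice 2 is free -> assigned | voices=[64 86 70]
Op 9: note_off(70): free voice 2 | voices=[64 86 -]
Op 10: note_off(64): free voice 0 | voices=[- 86 -]

Answer: - 86 -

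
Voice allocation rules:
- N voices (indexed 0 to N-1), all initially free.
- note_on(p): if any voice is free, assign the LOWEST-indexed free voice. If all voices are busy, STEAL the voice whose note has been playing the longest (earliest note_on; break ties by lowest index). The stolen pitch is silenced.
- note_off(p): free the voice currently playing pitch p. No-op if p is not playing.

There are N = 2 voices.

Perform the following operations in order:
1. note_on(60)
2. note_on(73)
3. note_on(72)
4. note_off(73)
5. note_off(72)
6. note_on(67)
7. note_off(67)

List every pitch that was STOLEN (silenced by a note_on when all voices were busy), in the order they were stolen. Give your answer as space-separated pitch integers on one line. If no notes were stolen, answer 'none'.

Answer: 60

Derivation:
Op 1: note_on(60): voice 0 is free -> assigned | voices=[60 -]
Op 2: note_on(73): voice 1 is free -> assigned | voices=[60 73]
Op 3: note_on(72): all voices busy, STEAL voice 0 (pitch 60, oldest) -> assign | voices=[72 73]
Op 4: note_off(73): free voice 1 | voices=[72 -]
Op 5: note_off(72): free voice 0 | voices=[- -]
Op 6: note_on(67): voice 0 is free -> assigned | voices=[67 -]
Op 7: note_off(67): free voice 0 | voices=[- -]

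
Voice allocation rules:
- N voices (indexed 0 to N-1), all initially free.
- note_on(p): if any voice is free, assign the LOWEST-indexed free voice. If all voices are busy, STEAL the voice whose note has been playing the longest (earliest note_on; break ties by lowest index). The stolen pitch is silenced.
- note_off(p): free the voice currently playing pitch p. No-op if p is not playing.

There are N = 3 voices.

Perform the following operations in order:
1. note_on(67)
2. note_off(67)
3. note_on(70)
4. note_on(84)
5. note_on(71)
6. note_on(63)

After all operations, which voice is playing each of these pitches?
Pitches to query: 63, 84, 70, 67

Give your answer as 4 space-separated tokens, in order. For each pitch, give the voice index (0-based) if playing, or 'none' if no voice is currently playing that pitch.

Op 1: note_on(67): voice 0 is free -> assigned | voices=[67 - -]
Op 2: note_off(67): free voice 0 | voices=[- - -]
Op 3: note_on(70): voice 0 is free -> assigned | voices=[70 - -]
Op 4: note_on(84): voice 1 is free -> assigned | voices=[70 84 -]
Op 5: note_on(71): voice 2 is free -> assigned | voices=[70 84 71]
Op 6: note_on(63): all voices busy, STEAL voice 0 (pitch 70, oldest) -> assign | voices=[63 84 71]

Answer: 0 1 none none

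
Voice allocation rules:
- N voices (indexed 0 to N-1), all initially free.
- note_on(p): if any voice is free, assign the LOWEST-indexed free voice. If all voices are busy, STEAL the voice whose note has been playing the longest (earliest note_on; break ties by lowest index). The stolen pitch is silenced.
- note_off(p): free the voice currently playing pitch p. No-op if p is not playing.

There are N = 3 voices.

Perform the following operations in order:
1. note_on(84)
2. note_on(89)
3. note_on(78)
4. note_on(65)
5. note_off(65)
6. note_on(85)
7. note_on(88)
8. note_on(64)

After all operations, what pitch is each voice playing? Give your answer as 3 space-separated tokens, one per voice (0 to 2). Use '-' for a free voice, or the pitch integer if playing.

Answer: 85 88 64

Derivation:
Op 1: note_on(84): voice 0 is free -> assigned | voices=[84 - -]
Op 2: note_on(89): voice 1 is free -> assigned | voices=[84 89 -]
Op 3: note_on(78): voice 2 is free -> assigned | voices=[84 89 78]
Op 4: note_on(65): all voices busy, STEAL voice 0 (pitch 84, oldest) -> assign | voices=[65 89 78]
Op 5: note_off(65): free voice 0 | voices=[- 89 78]
Op 6: note_on(85): voice 0 is free -> assigned | voices=[85 89 78]
Op 7: note_on(88): all voices busy, STEAL voice 1 (pitch 89, oldest) -> assign | voices=[85 88 78]
Op 8: note_on(64): all voices busy, STEAL voice 2 (pitch 78, oldest) -> assign | voices=[85 88 64]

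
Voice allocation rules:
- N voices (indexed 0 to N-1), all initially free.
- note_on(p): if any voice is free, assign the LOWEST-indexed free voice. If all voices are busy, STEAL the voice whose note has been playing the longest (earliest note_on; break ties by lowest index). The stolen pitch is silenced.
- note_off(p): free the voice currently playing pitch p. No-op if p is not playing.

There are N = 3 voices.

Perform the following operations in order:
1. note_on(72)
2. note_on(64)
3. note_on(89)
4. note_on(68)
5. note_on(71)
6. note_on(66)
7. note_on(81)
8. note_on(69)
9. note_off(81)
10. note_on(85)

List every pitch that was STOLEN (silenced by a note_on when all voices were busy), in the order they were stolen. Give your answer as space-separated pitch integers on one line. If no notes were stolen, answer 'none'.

Op 1: note_on(72): voice 0 is free -> assigned | voices=[72 - -]
Op 2: note_on(64): voice 1 is free -> assigned | voices=[72 64 -]
Op 3: note_on(89): voice 2 is free -> assigned | voices=[72 64 89]
Op 4: note_on(68): all voices busy, STEAL voice 0 (pitch 72, oldest) -> assign | voices=[68 64 89]
Op 5: note_on(71): all voices busy, STEAL voice 1 (pitch 64, oldest) -> assign | voices=[68 71 89]
Op 6: note_on(66): all voices busy, STEAL voice 2 (pitch 89, oldest) -> assign | voices=[68 71 66]
Op 7: note_on(81): all voices busy, STEAL voice 0 (pitch 68, oldest) -> assign | voices=[81 71 66]
Op 8: note_on(69): all voices busy, STEAL voice 1 (pitch 71, oldest) -> assign | voices=[81 69 66]
Op 9: note_off(81): free voice 0 | voices=[- 69 66]
Op 10: note_on(85): voice 0 is free -> assigned | voices=[85 69 66]

Answer: 72 64 89 68 71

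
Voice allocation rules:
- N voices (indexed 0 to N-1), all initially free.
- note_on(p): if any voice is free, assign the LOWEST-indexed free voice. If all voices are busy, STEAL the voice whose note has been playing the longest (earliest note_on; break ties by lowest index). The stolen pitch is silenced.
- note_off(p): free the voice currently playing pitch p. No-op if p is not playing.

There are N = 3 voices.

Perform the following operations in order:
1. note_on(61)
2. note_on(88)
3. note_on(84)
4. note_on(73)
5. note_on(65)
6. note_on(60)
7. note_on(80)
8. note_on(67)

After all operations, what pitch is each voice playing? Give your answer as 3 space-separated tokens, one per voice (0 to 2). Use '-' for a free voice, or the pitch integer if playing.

Op 1: note_on(61): voice 0 is free -> assigned | voices=[61 - -]
Op 2: note_on(88): voice 1 is free -> assigned | voices=[61 88 -]
Op 3: note_on(84): voice 2 is free -> assigned | voices=[61 88 84]
Op 4: note_on(73): all voices busy, STEAL voice 0 (pitch 61, oldest) -> assign | voices=[73 88 84]
Op 5: note_on(65): all voices busy, STEAL voice 1 (pitch 88, oldest) -> assign | voices=[73 65 84]
Op 6: note_on(60): all voices busy, STEAL voice 2 (pitch 84, oldest) -> assign | voices=[73 65 60]
Op 7: note_on(80): all voices busy, STEAL voice 0 (pitch 73, oldest) -> assign | voices=[80 65 60]
Op 8: note_on(67): all voices busy, STEAL voice 1 (pitch 65, oldest) -> assign | voices=[80 67 60]

Answer: 80 67 60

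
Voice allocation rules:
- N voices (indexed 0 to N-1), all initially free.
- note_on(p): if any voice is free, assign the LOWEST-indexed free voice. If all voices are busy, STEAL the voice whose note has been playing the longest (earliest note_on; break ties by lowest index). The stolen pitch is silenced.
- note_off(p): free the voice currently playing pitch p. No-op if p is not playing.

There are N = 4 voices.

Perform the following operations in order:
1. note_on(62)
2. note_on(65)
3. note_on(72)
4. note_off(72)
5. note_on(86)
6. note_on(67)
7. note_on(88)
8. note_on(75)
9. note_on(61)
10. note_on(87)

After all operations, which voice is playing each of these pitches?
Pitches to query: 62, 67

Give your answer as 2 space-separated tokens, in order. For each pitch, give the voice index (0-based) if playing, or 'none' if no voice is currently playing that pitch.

Answer: none none

Derivation:
Op 1: note_on(62): voice 0 is free -> assigned | voices=[62 - - -]
Op 2: note_on(65): voice 1 is free -> assigned | voices=[62 65 - -]
Op 3: note_on(72): voice 2 is free -> assigned | voices=[62 65 72 -]
Op 4: note_off(72): free voice 2 | voices=[62 65 - -]
Op 5: note_on(86): voice 2 is free -> assigned | voices=[62 65 86 -]
Op 6: note_on(67): voice 3 is free -> assigned | voices=[62 65 86 67]
Op 7: note_on(88): all voices busy, STEAL voice 0 (pitch 62, oldest) -> assign | voices=[88 65 86 67]
Op 8: note_on(75): all voices busy, STEAL voice 1 (pitch 65, oldest) -> assign | voices=[88 75 86 67]
Op 9: note_on(61): all voices busy, STEAL voice 2 (pitch 86, oldest) -> assign | voices=[88 75 61 67]
Op 10: note_on(87): all voices busy, STEAL voice 3 (pitch 67, oldest) -> assign | voices=[88 75 61 87]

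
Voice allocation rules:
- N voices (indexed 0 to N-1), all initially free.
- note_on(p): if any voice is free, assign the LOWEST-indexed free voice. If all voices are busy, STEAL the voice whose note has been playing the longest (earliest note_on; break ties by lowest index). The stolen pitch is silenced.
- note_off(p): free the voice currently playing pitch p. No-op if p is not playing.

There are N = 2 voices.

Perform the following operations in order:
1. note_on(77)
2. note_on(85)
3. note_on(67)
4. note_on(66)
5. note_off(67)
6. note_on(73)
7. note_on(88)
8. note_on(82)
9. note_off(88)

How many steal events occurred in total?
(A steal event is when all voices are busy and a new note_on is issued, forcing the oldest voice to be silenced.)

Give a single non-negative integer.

Op 1: note_on(77): voice 0 is free -> assigned | voices=[77 -]
Op 2: note_on(85): voice 1 is free -> assigned | voices=[77 85]
Op 3: note_on(67): all voices busy, STEAL voice 0 (pitch 77, oldest) -> assign | voices=[67 85]
Op 4: note_on(66): all voices busy, STEAL voice 1 (pitch 85, oldest) -> assign | voices=[67 66]
Op 5: note_off(67): free voice 0 | voices=[- 66]
Op 6: note_on(73): voice 0 is free -> assigned | voices=[73 66]
Op 7: note_on(88): all voices busy, STEAL voice 1 (pitch 66, oldest) -> assign | voices=[73 88]
Op 8: note_on(82): all voices busy, STEAL voice 0 (pitch 73, oldest) -> assign | voices=[82 88]
Op 9: note_off(88): free voice 1 | voices=[82 -]

Answer: 4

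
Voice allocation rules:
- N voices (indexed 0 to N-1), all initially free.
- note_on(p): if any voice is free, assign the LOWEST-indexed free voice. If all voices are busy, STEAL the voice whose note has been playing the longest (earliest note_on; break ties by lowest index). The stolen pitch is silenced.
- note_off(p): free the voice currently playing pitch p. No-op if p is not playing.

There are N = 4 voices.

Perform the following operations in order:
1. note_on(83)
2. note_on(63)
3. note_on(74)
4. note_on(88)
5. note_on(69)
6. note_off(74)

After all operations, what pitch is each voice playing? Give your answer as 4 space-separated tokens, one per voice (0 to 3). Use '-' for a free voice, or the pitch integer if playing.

Op 1: note_on(83): voice 0 is free -> assigned | voices=[83 - - -]
Op 2: note_on(63): voice 1 is free -> assigned | voices=[83 63 - -]
Op 3: note_on(74): voice 2 is free -> assigned | voices=[83 63 74 -]
Op 4: note_on(88): voice 3 is free -> assigned | voices=[83 63 74 88]
Op 5: note_on(69): all voices busy, STEAL voice 0 (pitch 83, oldest) -> assign | voices=[69 63 74 88]
Op 6: note_off(74): free voice 2 | voices=[69 63 - 88]

Answer: 69 63 - 88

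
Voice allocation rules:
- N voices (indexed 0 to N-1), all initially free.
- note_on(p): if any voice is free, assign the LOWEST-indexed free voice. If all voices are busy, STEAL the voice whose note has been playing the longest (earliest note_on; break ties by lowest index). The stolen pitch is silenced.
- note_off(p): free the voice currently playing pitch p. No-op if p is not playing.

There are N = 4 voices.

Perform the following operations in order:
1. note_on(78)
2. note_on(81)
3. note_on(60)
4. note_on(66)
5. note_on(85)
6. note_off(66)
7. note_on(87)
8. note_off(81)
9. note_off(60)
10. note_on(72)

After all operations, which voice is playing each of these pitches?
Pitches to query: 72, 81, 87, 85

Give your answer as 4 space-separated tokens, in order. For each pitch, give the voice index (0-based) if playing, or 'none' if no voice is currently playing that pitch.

Op 1: note_on(78): voice 0 is free -> assigned | voices=[78 - - -]
Op 2: note_on(81): voice 1 is free -> assigned | voices=[78 81 - -]
Op 3: note_on(60): voice 2 is free -> assigned | voices=[78 81 60 -]
Op 4: note_on(66): voice 3 is free -> assigned | voices=[78 81 60 66]
Op 5: note_on(85): all voices busy, STEAL voice 0 (pitch 78, oldest) -> assign | voices=[85 81 60 66]
Op 6: note_off(66): free voice 3 | voices=[85 81 60 -]
Op 7: note_on(87): voice 3 is free -> assigned | voices=[85 81 60 87]
Op 8: note_off(81): free voice 1 | voices=[85 - 60 87]
Op 9: note_off(60): free voice 2 | voices=[85 - - 87]
Op 10: note_on(72): voice 1 is free -> assigned | voices=[85 72 - 87]

Answer: 1 none 3 0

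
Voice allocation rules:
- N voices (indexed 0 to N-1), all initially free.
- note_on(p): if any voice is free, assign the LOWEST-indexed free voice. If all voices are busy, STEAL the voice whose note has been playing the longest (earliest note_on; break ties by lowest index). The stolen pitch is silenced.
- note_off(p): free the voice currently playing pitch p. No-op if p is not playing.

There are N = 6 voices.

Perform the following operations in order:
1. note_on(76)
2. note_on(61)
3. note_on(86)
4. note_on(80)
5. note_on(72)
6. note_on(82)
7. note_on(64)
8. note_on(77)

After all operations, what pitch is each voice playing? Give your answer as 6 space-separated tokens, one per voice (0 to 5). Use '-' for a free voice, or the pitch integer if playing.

Answer: 64 77 86 80 72 82

Derivation:
Op 1: note_on(76): voice 0 is free -> assigned | voices=[76 - - - - -]
Op 2: note_on(61): voice 1 is free -> assigned | voices=[76 61 - - - -]
Op 3: note_on(86): voice 2 is free -> assigned | voices=[76 61 86 - - -]
Op 4: note_on(80): voice 3 is free -> assigned | voices=[76 61 86 80 - -]
Op 5: note_on(72): voice 4 is free -> assigned | voices=[76 61 86 80 72 -]
Op 6: note_on(82): voice 5 is free -> assigned | voices=[76 61 86 80 72 82]
Op 7: note_on(64): all voices busy, STEAL voice 0 (pitch 76, oldest) -> assign | voices=[64 61 86 80 72 82]
Op 8: note_on(77): all voices busy, STEAL voice 1 (pitch 61, oldest) -> assign | voices=[64 77 86 80 72 82]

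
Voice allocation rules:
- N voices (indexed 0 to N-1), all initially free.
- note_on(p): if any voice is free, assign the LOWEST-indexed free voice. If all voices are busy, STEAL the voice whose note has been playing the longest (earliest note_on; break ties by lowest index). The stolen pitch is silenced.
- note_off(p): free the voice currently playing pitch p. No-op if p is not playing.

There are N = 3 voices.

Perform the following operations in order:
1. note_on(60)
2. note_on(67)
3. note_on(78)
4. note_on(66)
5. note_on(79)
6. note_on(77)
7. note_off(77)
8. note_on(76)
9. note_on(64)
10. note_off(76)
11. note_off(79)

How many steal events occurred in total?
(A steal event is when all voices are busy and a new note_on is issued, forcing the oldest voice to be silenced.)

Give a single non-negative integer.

Op 1: note_on(60): voice 0 is free -> assigned | voices=[60 - -]
Op 2: note_on(67): voice 1 is free -> assigned | voices=[60 67 -]
Op 3: note_on(78): voice 2 is free -> assigned | voices=[60 67 78]
Op 4: note_on(66): all voices busy, STEAL voice 0 (pitch 60, oldest) -> assign | voices=[66 67 78]
Op 5: note_on(79): all voices busy, STEAL voice 1 (pitch 67, oldest) -> assign | voices=[66 79 78]
Op 6: note_on(77): all voices busy, STEAL voice 2 (pitch 78, oldest) -> assign | voices=[66 79 77]
Op 7: note_off(77): free voice 2 | voices=[66 79 -]
Op 8: note_on(76): voice 2 is free -> assigned | voices=[66 79 76]
Op 9: note_on(64): all voices busy, STEAL voice 0 (pitch 66, oldest) -> assign | voices=[64 79 76]
Op 10: note_off(76): free voice 2 | voices=[64 79 -]
Op 11: note_off(79): free voice 1 | voices=[64 - -]

Answer: 4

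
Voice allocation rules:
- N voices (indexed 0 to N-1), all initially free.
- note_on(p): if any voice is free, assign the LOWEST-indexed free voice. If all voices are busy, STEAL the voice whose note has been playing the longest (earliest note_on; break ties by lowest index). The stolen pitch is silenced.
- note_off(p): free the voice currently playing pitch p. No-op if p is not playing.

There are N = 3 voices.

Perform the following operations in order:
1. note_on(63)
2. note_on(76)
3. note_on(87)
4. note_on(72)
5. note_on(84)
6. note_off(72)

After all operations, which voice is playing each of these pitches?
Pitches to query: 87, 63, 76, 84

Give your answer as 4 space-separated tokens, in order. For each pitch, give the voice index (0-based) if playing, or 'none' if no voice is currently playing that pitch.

Op 1: note_on(63): voice 0 is free -> assigned | voices=[63 - -]
Op 2: note_on(76): voice 1 is free -> assigned | voices=[63 76 -]
Op 3: note_on(87): voice 2 is free -> assigned | voices=[63 76 87]
Op 4: note_on(72): all voices busy, STEAL voice 0 (pitch 63, oldest) -> assign | voices=[72 76 87]
Op 5: note_on(84): all voices busy, STEAL voice 1 (pitch 76, oldest) -> assign | voices=[72 84 87]
Op 6: note_off(72): free voice 0 | voices=[- 84 87]

Answer: 2 none none 1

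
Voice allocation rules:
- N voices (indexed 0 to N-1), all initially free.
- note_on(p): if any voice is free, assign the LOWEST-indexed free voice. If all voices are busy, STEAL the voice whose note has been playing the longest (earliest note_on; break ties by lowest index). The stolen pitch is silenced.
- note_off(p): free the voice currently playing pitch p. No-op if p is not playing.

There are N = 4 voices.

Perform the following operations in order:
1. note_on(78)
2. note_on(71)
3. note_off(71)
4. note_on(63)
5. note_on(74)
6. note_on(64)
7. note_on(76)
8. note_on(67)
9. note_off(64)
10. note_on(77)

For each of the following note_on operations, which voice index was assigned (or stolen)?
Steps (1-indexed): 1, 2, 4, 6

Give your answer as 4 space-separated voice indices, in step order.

Answer: 0 1 1 3

Derivation:
Op 1: note_on(78): voice 0 is free -> assigned | voices=[78 - - -]
Op 2: note_on(71): voice 1 is free -> assigned | voices=[78 71 - -]
Op 3: note_off(71): free voice 1 | voices=[78 - - -]
Op 4: note_on(63): voice 1 is free -> assigned | voices=[78 63 - -]
Op 5: note_on(74): voice 2 is free -> assigned | voices=[78 63 74 -]
Op 6: note_on(64): voice 3 is free -> assigned | voices=[78 63 74 64]
Op 7: note_on(76): all voices busy, STEAL voice 0 (pitch 78, oldest) -> assign | voices=[76 63 74 64]
Op 8: note_on(67): all voices busy, STEAL voice 1 (pitch 63, oldest) -> assign | voices=[76 67 74 64]
Op 9: note_off(64): free voice 3 | voices=[76 67 74 -]
Op 10: note_on(77): voice 3 is free -> assigned | voices=[76 67 74 77]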